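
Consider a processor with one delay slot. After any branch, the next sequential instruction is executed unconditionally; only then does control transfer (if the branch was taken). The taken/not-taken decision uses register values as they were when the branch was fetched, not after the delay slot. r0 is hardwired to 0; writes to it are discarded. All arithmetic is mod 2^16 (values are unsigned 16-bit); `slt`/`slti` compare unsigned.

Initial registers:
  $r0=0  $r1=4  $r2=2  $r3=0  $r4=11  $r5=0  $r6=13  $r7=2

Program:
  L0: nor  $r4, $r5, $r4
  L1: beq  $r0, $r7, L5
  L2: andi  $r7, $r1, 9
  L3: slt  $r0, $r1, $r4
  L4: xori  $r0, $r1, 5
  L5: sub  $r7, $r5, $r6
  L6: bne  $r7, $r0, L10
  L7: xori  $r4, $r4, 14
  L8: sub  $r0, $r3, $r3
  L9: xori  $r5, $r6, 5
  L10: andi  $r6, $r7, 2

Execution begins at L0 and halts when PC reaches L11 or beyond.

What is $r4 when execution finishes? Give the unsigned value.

65530

#0 nor  $r4, $r5, $r4 ; 0/4/2/0/65524/0/13/2
#1 beq  $r0, $r7, L5 ; 0/4/2/0/65524/0/13/2 ; →fallthru
#2 andi  $r7, $r1, 9 ; 0/4/2/0/65524/0/13/0
#3 slt  $r0, $r1, $r4 ; 0/4/2/0/65524/0/13/0
#4 xori  $r0, $r1, 5 ; 0/4/2/0/65524/0/13/0
#5 sub  $r7, $r5, $r6 ; 0/4/2/0/65524/0/13/65523
#6 bne  $r7, $r0, L10 ; 0/4/2/0/65524/0/13/65523 ; →target
#7 xori  $r4, $r4, 14 ; 0/4/2/0/65530/0/13/65523
#10 andi  $r6, $r7, 2 ; 0/4/2/0/65530/0/2/65523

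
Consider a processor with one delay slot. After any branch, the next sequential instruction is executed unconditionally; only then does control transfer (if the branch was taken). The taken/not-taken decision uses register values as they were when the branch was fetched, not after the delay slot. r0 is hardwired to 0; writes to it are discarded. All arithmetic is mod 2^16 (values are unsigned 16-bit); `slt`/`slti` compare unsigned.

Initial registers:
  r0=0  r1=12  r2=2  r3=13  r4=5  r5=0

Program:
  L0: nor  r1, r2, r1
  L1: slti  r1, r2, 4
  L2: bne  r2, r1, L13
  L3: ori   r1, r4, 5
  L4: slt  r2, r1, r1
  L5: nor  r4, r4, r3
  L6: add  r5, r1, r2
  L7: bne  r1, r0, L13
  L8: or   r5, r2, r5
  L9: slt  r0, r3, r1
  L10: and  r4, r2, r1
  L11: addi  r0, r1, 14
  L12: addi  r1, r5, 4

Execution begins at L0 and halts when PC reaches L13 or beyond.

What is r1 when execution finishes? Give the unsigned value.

#0 nor  r1, r2, r1 ; 0/65521/2/13/5/0
#1 slti  r1, r2, 4 ; 0/1/2/13/5/0
#2 bne  r2, r1, L13 ; 0/1/2/13/5/0 ; →target
#3 ori   r1, r4, 5 ; 0/5/2/13/5/0

5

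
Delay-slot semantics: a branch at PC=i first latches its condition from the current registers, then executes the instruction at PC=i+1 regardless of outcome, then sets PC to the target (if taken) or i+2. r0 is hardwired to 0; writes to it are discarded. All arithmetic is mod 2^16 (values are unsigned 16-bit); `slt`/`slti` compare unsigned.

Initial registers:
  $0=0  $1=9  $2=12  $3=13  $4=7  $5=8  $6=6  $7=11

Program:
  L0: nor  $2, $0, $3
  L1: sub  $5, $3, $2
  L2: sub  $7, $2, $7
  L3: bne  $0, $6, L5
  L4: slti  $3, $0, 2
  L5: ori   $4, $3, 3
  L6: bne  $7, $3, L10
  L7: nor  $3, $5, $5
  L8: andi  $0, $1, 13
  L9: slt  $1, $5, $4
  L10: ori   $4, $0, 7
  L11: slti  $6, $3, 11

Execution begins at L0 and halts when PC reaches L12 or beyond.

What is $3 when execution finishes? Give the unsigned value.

65508

  step pc=0: nor  $2, $0, $3  regs=(0,9,65522,13,7,8,6,11)
  step pc=1: sub  $5, $3, $2  regs=(0,9,65522,13,7,27,6,11)
  step pc=2: sub  $7, $2, $7  regs=(0,9,65522,13,7,27,6,65511)
  step pc=3: bne  $0, $6, L5  cond=T  regs=(0,9,65522,13,7,27,6,65511)
  step pc=4: slti  $3, $0, 2  regs=(0,9,65522,1,7,27,6,65511)
  step pc=5: ori   $4, $3, 3  regs=(0,9,65522,1,3,27,6,65511)
  step pc=6: bne  $7, $3, L10  cond=T  regs=(0,9,65522,1,3,27,6,65511)
  step pc=7: nor  $3, $5, $5  regs=(0,9,65522,65508,3,27,6,65511)
  step pc=10: ori   $4, $0, 7  regs=(0,9,65522,65508,7,27,6,65511)
  step pc=11: slti  $6, $3, 11  regs=(0,9,65522,65508,7,27,0,65511)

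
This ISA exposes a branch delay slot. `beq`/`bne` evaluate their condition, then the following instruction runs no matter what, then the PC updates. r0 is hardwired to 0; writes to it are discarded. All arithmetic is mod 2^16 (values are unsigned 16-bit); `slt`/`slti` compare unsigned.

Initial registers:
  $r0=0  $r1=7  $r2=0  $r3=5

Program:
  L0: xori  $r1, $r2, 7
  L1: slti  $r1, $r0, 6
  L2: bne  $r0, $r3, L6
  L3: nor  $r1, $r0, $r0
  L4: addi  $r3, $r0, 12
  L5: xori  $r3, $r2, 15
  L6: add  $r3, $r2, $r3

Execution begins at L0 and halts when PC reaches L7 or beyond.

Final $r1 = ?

65535

[0] xori  $r1, $r2, 7  →  {$r0:0, $r1:7, $r2:0, $r3:5}
[1] slti  $r1, $r0, 6  →  {$r0:0, $r1:1, $r2:0, $r3:5}
[2] bne  $r0, $r3, L6  →  {$r0:0, $r1:1, $r2:0, $r3:5}  ⟨branch taken⟩
[3] nor  $r1, $r0, $r0  →  {$r0:0, $r1:65535, $r2:0, $r3:5}
[6] add  $r3, $r2, $r3  →  {$r0:0, $r1:65535, $r2:0, $r3:5}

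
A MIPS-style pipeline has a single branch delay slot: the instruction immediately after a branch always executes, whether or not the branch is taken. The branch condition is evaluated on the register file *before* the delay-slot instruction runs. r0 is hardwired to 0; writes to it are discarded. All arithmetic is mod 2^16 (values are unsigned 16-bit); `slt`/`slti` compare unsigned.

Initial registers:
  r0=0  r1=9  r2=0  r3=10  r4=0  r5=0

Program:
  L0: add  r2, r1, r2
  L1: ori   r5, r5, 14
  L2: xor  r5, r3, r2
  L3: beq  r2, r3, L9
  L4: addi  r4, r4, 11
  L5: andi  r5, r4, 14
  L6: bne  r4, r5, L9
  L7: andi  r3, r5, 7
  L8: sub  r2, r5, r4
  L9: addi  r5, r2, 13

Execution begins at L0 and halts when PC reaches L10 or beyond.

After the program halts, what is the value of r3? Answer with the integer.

2

PC=0  add  r2, r1, r2        | r0=0 r1=9 r2=9 r3=10 r4=0 r5=0
PC=1  ori   r5, r5, 14       | r0=0 r1=9 r2=9 r3=10 r4=0 r5=14
PC=2  xor  r5, r3, r2        | r0=0 r1=9 r2=9 r3=10 r4=0 r5=3
PC=3  beq  r2, r3, L9        | r0=0 r1=9 r2=9 r3=10 r4=0 r5=3  [not taken]
PC=4  addi  r4, r4, 11       | r0=0 r1=9 r2=9 r3=10 r4=11 r5=3
PC=5  andi  r5, r4, 14       | r0=0 r1=9 r2=9 r3=10 r4=11 r5=10
PC=6  bne  r4, r5, L9        | r0=0 r1=9 r2=9 r3=10 r4=11 r5=10  [TAKEN]
PC=7  andi  r3, r5, 7        | r0=0 r1=9 r2=9 r3=2 r4=11 r5=10
PC=9  addi  r5, r2, 13       | r0=0 r1=9 r2=9 r3=2 r4=11 r5=22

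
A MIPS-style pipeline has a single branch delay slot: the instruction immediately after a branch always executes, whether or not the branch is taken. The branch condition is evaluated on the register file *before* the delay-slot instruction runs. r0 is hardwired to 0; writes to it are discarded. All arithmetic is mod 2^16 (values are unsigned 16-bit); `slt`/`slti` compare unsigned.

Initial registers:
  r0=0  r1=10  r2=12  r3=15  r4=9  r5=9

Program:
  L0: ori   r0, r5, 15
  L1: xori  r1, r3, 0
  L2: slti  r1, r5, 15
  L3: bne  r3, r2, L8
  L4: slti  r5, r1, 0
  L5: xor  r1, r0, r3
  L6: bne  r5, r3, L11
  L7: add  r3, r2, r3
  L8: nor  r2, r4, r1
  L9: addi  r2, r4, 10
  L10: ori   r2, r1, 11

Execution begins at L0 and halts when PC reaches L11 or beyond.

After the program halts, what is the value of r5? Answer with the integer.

[0] ori   r0, r5, 15  →  {r0:0, r1:10, r2:12, r3:15, r4:9, r5:9}
[1] xori  r1, r3, 0  →  {r0:0, r1:15, r2:12, r3:15, r4:9, r5:9}
[2] slti  r1, r5, 15  →  {r0:0, r1:1, r2:12, r3:15, r4:9, r5:9}
[3] bne  r3, r2, L8  →  {r0:0, r1:1, r2:12, r3:15, r4:9, r5:9}  ⟨branch taken⟩
[4] slti  r5, r1, 0  →  {r0:0, r1:1, r2:12, r3:15, r4:9, r5:0}
[8] nor  r2, r4, r1  →  {r0:0, r1:1, r2:65526, r3:15, r4:9, r5:0}
[9] addi  r2, r4, 10  →  {r0:0, r1:1, r2:19, r3:15, r4:9, r5:0}
[10] ori   r2, r1, 11  →  {r0:0, r1:1, r2:11, r3:15, r4:9, r5:0}

0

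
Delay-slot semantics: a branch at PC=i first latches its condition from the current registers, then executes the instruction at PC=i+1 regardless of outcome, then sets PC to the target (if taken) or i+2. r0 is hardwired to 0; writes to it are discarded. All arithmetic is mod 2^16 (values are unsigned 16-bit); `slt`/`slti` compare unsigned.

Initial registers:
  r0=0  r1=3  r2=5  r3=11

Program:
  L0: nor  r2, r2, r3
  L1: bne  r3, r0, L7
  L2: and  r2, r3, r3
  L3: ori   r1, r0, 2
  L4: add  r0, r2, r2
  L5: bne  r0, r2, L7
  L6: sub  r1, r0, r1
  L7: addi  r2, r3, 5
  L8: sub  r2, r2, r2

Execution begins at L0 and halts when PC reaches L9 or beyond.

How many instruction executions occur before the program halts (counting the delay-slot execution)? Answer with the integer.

5

#0 nor  r2, r2, r3 ; 0/3/65520/11
#1 bne  r3, r0, L7 ; 0/3/65520/11 ; →target
#2 and  r2, r3, r3 ; 0/3/11/11
#7 addi  r2, r3, 5 ; 0/3/16/11
#8 sub  r2, r2, r2 ; 0/3/0/11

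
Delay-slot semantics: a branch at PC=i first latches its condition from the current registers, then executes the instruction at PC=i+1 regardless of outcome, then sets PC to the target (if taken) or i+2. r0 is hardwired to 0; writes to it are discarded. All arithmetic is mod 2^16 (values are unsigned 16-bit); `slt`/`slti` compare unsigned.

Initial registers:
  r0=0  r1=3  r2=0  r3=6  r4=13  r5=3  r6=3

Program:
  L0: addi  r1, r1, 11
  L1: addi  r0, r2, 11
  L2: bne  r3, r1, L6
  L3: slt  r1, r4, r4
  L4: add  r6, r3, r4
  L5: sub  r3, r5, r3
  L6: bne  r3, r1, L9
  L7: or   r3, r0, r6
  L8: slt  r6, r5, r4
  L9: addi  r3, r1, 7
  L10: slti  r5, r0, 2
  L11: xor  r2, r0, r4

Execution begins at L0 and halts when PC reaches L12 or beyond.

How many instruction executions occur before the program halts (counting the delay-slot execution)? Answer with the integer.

#0 addi  r1, r1, 11 ; 0/14/0/6/13/3/3
#1 addi  r0, r2, 11 ; 0/14/0/6/13/3/3
#2 bne  r3, r1, L6 ; 0/14/0/6/13/3/3 ; →target
#3 slt  r1, r4, r4 ; 0/0/0/6/13/3/3
#6 bne  r3, r1, L9 ; 0/0/0/6/13/3/3 ; →target
#7 or   r3, r0, r6 ; 0/0/0/3/13/3/3
#9 addi  r3, r1, 7 ; 0/0/0/7/13/3/3
#10 slti  r5, r0, 2 ; 0/0/0/7/13/1/3
#11 xor  r2, r0, r4 ; 0/0/13/7/13/1/3

9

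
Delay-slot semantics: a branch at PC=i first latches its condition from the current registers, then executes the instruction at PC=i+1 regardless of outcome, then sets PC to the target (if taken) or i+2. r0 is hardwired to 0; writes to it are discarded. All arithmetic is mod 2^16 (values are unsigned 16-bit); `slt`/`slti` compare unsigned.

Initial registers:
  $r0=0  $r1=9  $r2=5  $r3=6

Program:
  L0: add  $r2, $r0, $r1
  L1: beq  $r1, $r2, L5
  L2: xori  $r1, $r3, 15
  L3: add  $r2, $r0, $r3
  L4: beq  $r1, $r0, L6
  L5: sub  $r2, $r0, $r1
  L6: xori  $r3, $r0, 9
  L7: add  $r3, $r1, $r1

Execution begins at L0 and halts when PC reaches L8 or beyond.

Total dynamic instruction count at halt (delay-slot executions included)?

  step pc=0: add  $r2, $r0, $r1  regs=(0,9,9,6)
  step pc=1: beq  $r1, $r2, L5  cond=T  regs=(0,9,9,6)
  step pc=2: xori  $r1, $r3, 15  regs=(0,9,9,6)
  step pc=5: sub  $r2, $r0, $r1  regs=(0,9,65527,6)
  step pc=6: xori  $r3, $r0, 9  regs=(0,9,65527,9)
  step pc=7: add  $r3, $r1, $r1  regs=(0,9,65527,18)

6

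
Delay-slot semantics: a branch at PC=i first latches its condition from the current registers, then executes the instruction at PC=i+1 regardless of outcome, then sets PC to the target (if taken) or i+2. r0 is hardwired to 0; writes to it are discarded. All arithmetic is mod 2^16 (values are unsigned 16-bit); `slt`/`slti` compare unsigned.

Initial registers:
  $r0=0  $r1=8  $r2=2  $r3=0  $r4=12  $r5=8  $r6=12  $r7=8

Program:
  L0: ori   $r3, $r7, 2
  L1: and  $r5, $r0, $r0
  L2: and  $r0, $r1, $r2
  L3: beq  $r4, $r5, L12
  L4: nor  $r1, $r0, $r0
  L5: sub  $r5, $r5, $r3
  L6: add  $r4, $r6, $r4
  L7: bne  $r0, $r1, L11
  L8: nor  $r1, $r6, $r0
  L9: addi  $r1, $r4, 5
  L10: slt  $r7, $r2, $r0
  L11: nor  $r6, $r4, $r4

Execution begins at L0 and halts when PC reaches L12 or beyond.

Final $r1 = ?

PC=0  ori   $r3, $r7, 2      | $r0=0 $r1=8 $r2=2 $r3=10 $r4=12 $r5=8 $r6=12 $r7=8
PC=1  and  $r5, $r0, $r0     | $r0=0 $r1=8 $r2=2 $r3=10 $r4=12 $r5=0 $r6=12 $r7=8
PC=2  and  $r0, $r1, $r2     | $r0=0 $r1=8 $r2=2 $r3=10 $r4=12 $r5=0 $r6=12 $r7=8
PC=3  beq  $r4, $r5, L12     | $r0=0 $r1=8 $r2=2 $r3=10 $r4=12 $r5=0 $r6=12 $r7=8  [not taken]
PC=4  nor  $r1, $r0, $r0     | $r0=0 $r1=65535 $r2=2 $r3=10 $r4=12 $r5=0 $r6=12 $r7=8
PC=5  sub  $r5, $r5, $r3     | $r0=0 $r1=65535 $r2=2 $r3=10 $r4=12 $r5=65526 $r6=12 $r7=8
PC=6  add  $r4, $r6, $r4     | $r0=0 $r1=65535 $r2=2 $r3=10 $r4=24 $r5=65526 $r6=12 $r7=8
PC=7  bne  $r0, $r1, L11     | $r0=0 $r1=65535 $r2=2 $r3=10 $r4=24 $r5=65526 $r6=12 $r7=8  [TAKEN]
PC=8  nor  $r1, $r6, $r0     | $r0=0 $r1=65523 $r2=2 $r3=10 $r4=24 $r5=65526 $r6=12 $r7=8
PC=11 nor  $r6, $r4, $r4     | $r0=0 $r1=65523 $r2=2 $r3=10 $r4=24 $r5=65526 $r6=65511 $r7=8

65523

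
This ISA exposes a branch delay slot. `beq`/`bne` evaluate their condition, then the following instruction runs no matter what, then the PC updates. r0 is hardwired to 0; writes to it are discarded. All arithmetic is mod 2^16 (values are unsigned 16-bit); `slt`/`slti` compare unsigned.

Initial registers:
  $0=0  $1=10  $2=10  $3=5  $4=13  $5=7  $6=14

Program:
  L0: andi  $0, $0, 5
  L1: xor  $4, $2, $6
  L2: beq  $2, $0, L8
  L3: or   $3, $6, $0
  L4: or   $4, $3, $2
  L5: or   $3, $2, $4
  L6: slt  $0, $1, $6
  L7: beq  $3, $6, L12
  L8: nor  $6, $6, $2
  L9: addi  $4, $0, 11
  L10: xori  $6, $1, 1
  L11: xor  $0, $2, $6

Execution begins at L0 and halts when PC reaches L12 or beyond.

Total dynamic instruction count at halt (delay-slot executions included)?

9

PC=0  andi  $0, $0, 5        | $0=0 $1=10 $2=10 $3=5 $4=13 $5=7 $6=14
PC=1  xor  $4, $2, $6        | $0=0 $1=10 $2=10 $3=5 $4=4 $5=7 $6=14
PC=2  beq  $2, $0, L8        | $0=0 $1=10 $2=10 $3=5 $4=4 $5=7 $6=14  [not taken]
PC=3  or   $3, $6, $0        | $0=0 $1=10 $2=10 $3=14 $4=4 $5=7 $6=14
PC=4  or   $4, $3, $2        | $0=0 $1=10 $2=10 $3=14 $4=14 $5=7 $6=14
PC=5  or   $3, $2, $4        | $0=0 $1=10 $2=10 $3=14 $4=14 $5=7 $6=14
PC=6  slt  $0, $1, $6        | $0=0 $1=10 $2=10 $3=14 $4=14 $5=7 $6=14
PC=7  beq  $3, $6, L12       | $0=0 $1=10 $2=10 $3=14 $4=14 $5=7 $6=14  [TAKEN]
PC=8  nor  $6, $6, $2        | $0=0 $1=10 $2=10 $3=14 $4=14 $5=7 $6=65521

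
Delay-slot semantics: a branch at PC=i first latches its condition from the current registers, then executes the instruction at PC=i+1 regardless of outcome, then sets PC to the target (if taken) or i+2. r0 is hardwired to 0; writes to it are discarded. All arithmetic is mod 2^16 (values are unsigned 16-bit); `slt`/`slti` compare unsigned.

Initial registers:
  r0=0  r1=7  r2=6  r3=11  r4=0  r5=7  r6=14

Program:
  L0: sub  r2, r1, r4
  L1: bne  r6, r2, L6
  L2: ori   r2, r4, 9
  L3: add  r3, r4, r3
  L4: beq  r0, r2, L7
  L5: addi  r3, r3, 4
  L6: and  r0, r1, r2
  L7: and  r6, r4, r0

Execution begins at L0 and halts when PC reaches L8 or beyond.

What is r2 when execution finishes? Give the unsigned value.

9

#0 sub  r2, r1, r4 ; 0/7/7/11/0/7/14
#1 bne  r6, r2, L6 ; 0/7/7/11/0/7/14 ; →target
#2 ori   r2, r4, 9 ; 0/7/9/11/0/7/14
#6 and  r0, r1, r2 ; 0/7/9/11/0/7/14
#7 and  r6, r4, r0 ; 0/7/9/11/0/7/0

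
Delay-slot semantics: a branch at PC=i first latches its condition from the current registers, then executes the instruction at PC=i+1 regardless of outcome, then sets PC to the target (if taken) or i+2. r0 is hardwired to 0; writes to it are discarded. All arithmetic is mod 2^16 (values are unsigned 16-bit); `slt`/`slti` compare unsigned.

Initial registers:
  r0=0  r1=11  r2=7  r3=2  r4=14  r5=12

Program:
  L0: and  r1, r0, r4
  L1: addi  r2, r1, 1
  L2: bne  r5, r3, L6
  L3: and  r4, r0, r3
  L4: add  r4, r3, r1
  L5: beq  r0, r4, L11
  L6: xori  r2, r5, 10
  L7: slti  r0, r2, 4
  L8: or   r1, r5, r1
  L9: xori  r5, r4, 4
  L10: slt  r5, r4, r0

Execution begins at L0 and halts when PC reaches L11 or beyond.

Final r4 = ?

  step pc=0: and  r1, r0, r4  regs=(0,0,7,2,14,12)
  step pc=1: addi  r2, r1, 1  regs=(0,0,1,2,14,12)
  step pc=2: bne  r5, r3, L6  cond=T  regs=(0,0,1,2,14,12)
  step pc=3: and  r4, r0, r3  regs=(0,0,1,2,0,12)
  step pc=6: xori  r2, r5, 10  regs=(0,0,6,2,0,12)
  step pc=7: slti  r0, r2, 4  regs=(0,0,6,2,0,12)
  step pc=8: or   r1, r5, r1  regs=(0,12,6,2,0,12)
  step pc=9: xori  r5, r4, 4  regs=(0,12,6,2,0,4)
  step pc=10: slt  r5, r4, r0  regs=(0,12,6,2,0,0)

0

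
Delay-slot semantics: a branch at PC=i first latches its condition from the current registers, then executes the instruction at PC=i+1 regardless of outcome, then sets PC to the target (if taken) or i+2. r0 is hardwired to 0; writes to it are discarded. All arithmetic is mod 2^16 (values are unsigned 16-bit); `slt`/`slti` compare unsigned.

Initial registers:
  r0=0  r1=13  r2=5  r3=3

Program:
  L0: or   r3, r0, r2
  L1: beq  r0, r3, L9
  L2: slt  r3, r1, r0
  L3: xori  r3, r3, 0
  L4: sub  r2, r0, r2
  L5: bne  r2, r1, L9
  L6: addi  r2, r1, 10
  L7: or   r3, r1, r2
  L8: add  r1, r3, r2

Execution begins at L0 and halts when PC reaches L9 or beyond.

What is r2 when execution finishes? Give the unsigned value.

23

[0] or   r3, r0, r2  →  {r0:0, r1:13, r2:5, r3:5}
[1] beq  r0, r3, L9  →  {r0:0, r1:13, r2:5, r3:5}  ⟨branch fallthrough⟩
[2] slt  r3, r1, r0  →  {r0:0, r1:13, r2:5, r3:0}
[3] xori  r3, r3, 0  →  {r0:0, r1:13, r2:5, r3:0}
[4] sub  r2, r0, r2  →  {r0:0, r1:13, r2:65531, r3:0}
[5] bne  r2, r1, L9  →  {r0:0, r1:13, r2:65531, r3:0}  ⟨branch taken⟩
[6] addi  r2, r1, 10  →  {r0:0, r1:13, r2:23, r3:0}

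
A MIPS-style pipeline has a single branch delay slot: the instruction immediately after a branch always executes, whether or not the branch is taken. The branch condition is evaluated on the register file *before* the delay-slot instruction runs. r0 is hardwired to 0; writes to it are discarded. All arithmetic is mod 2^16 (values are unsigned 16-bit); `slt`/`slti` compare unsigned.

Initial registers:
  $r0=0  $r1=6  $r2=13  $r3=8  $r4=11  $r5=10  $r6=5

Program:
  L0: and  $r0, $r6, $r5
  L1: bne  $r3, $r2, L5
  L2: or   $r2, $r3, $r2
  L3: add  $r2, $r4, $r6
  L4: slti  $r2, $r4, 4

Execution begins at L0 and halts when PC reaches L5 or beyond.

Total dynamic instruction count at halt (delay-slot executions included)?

3

PC=0  and  $r0, $r6, $r5     | $r0=0 $r1=6 $r2=13 $r3=8 $r4=11 $r5=10 $r6=5
PC=1  bne  $r3, $r2, L5      | $r0=0 $r1=6 $r2=13 $r3=8 $r4=11 $r5=10 $r6=5  [TAKEN]
PC=2  or   $r2, $r3, $r2     | $r0=0 $r1=6 $r2=13 $r3=8 $r4=11 $r5=10 $r6=5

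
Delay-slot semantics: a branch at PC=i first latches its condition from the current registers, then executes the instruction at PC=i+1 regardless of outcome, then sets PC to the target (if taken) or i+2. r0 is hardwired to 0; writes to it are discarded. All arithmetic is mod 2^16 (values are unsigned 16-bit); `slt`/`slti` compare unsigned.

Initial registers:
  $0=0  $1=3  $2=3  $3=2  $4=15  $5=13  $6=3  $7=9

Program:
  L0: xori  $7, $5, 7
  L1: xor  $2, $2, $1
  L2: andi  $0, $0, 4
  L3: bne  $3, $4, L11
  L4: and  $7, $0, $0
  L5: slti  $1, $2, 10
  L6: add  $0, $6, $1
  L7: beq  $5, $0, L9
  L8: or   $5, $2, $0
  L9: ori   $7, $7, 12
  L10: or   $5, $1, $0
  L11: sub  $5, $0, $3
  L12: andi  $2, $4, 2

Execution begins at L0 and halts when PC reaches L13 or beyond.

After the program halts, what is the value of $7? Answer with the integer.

#0 xori  $7, $5, 7 ; 0/3/3/2/15/13/3/10
#1 xor  $2, $2, $1 ; 0/3/0/2/15/13/3/10
#2 andi  $0, $0, 4 ; 0/3/0/2/15/13/3/10
#3 bne  $3, $4, L11 ; 0/3/0/2/15/13/3/10 ; →target
#4 and  $7, $0, $0 ; 0/3/0/2/15/13/3/0
#11 sub  $5, $0, $3 ; 0/3/0/2/15/65534/3/0
#12 andi  $2, $4, 2 ; 0/3/2/2/15/65534/3/0

0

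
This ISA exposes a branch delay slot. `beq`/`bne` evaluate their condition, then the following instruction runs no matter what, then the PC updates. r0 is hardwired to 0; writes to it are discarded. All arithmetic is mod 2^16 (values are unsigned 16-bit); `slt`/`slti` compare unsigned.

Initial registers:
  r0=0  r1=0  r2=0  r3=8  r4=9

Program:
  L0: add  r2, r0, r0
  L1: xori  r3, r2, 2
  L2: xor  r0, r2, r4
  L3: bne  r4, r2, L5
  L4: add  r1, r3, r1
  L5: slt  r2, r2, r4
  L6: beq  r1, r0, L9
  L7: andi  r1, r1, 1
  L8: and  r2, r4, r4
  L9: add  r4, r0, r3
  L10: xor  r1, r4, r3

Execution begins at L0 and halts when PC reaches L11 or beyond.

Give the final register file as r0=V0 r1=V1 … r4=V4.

#0 add  r2, r0, r0 ; 0/0/0/8/9
#1 xori  r3, r2, 2 ; 0/0/0/2/9
#2 xor  r0, r2, r4 ; 0/0/0/2/9
#3 bne  r4, r2, L5 ; 0/0/0/2/9 ; →target
#4 add  r1, r3, r1 ; 0/2/0/2/9
#5 slt  r2, r2, r4 ; 0/2/1/2/9
#6 beq  r1, r0, L9 ; 0/2/1/2/9 ; →fallthru
#7 andi  r1, r1, 1 ; 0/0/1/2/9
#8 and  r2, r4, r4 ; 0/0/9/2/9
#9 add  r4, r0, r3 ; 0/0/9/2/2
#10 xor  r1, r4, r3 ; 0/0/9/2/2

r0=0 r1=0 r2=9 r3=2 r4=2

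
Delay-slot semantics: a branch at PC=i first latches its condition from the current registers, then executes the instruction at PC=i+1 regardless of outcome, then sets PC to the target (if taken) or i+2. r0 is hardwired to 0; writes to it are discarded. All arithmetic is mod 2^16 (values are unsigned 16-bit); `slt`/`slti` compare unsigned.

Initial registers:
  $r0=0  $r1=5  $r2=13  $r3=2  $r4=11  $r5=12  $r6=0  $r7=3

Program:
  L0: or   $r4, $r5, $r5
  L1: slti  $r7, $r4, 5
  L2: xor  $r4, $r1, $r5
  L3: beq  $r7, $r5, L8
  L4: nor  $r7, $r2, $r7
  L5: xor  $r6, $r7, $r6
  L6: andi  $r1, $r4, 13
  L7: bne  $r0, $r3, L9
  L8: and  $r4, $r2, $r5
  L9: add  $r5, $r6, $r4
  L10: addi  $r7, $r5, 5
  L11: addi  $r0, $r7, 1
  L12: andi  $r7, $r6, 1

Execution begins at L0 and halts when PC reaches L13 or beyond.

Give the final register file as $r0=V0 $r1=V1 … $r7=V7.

  step pc=0: or   $r4, $r5, $r5  regs=(0,5,13,2,12,12,0,3)
  step pc=1: slti  $r7, $r4, 5  regs=(0,5,13,2,12,12,0,0)
  step pc=2: xor  $r4, $r1, $r5  regs=(0,5,13,2,9,12,0,0)
  step pc=3: beq  $r7, $r5, L8  cond=F  regs=(0,5,13,2,9,12,0,0)
  step pc=4: nor  $r7, $r2, $r7  regs=(0,5,13,2,9,12,0,65522)
  step pc=5: xor  $r6, $r7, $r6  regs=(0,5,13,2,9,12,65522,65522)
  step pc=6: andi  $r1, $r4, 13  regs=(0,9,13,2,9,12,65522,65522)
  step pc=7: bne  $r0, $r3, L9  cond=T  regs=(0,9,13,2,9,12,65522,65522)
  step pc=8: and  $r4, $r2, $r5  regs=(0,9,13,2,12,12,65522,65522)
  step pc=9: add  $r5, $r6, $r4  regs=(0,9,13,2,12,65534,65522,65522)
  step pc=10: addi  $r7, $r5, 5  regs=(0,9,13,2,12,65534,65522,3)
  step pc=11: addi  $r0, $r7, 1  regs=(0,9,13,2,12,65534,65522,3)
  step pc=12: andi  $r7, $r6, 1  regs=(0,9,13,2,12,65534,65522,0)

$r0=0 $r1=9 $r2=13 $r3=2 $r4=12 $r5=65534 $r6=65522 $r7=0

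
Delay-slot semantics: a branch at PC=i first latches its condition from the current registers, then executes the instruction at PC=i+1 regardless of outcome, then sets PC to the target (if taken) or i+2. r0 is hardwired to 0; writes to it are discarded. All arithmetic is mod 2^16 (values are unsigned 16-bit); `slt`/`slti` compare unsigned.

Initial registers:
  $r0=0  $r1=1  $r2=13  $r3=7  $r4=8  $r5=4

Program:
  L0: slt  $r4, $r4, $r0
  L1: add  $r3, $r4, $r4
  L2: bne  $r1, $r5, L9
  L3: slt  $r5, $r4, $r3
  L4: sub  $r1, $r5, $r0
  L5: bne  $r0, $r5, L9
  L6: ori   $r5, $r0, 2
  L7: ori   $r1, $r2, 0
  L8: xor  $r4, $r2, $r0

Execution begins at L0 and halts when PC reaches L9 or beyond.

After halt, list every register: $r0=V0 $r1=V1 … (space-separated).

$r0=0 $r1=1 $r2=13 $r3=0 $r4=0 $r5=0

  step pc=0: slt  $r4, $r4, $r0  regs=(0,1,13,7,0,4)
  step pc=1: add  $r3, $r4, $r4  regs=(0,1,13,0,0,4)
  step pc=2: bne  $r1, $r5, L9  cond=T  regs=(0,1,13,0,0,4)
  step pc=3: slt  $r5, $r4, $r3  regs=(0,1,13,0,0,0)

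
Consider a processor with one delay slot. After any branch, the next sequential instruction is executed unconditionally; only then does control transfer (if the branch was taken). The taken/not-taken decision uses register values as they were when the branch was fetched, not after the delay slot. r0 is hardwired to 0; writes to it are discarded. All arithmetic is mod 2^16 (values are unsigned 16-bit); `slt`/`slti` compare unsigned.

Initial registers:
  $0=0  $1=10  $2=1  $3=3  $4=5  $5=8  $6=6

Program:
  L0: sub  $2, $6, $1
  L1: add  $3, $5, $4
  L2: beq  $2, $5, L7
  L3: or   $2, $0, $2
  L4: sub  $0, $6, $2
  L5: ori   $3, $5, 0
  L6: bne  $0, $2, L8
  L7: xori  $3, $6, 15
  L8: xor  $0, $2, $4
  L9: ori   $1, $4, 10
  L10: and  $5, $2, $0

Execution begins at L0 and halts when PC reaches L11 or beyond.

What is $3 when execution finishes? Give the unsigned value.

PC=0  sub  $2, $6, $1        | $0=0 $1=10 $2=65532 $3=3 $4=5 $5=8 $6=6
PC=1  add  $3, $5, $4        | $0=0 $1=10 $2=65532 $3=13 $4=5 $5=8 $6=6
PC=2  beq  $2, $5, L7        | $0=0 $1=10 $2=65532 $3=13 $4=5 $5=8 $6=6  [not taken]
PC=3  or   $2, $0, $2        | $0=0 $1=10 $2=65532 $3=13 $4=5 $5=8 $6=6
PC=4  sub  $0, $6, $2        | $0=0 $1=10 $2=65532 $3=13 $4=5 $5=8 $6=6
PC=5  ori   $3, $5, 0        | $0=0 $1=10 $2=65532 $3=8 $4=5 $5=8 $6=6
PC=6  bne  $0, $2, L8        | $0=0 $1=10 $2=65532 $3=8 $4=5 $5=8 $6=6  [TAKEN]
PC=7  xori  $3, $6, 15       | $0=0 $1=10 $2=65532 $3=9 $4=5 $5=8 $6=6
PC=8  xor  $0, $2, $4        | $0=0 $1=10 $2=65532 $3=9 $4=5 $5=8 $6=6
PC=9  ori   $1, $4, 10       | $0=0 $1=15 $2=65532 $3=9 $4=5 $5=8 $6=6
PC=10 and  $5, $2, $0        | $0=0 $1=15 $2=65532 $3=9 $4=5 $5=0 $6=6

9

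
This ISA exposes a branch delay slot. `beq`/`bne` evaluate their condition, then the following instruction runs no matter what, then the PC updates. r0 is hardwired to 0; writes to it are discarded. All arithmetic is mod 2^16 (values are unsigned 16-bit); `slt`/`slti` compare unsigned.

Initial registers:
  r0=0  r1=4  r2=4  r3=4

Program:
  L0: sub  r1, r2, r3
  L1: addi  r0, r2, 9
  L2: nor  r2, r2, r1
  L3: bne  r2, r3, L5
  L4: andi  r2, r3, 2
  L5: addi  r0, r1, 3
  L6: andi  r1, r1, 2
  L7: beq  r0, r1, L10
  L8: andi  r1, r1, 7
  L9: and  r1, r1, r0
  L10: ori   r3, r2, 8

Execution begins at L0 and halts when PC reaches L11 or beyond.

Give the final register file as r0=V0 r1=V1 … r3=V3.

r0=0 r1=0 r2=0 r3=8

#0 sub  r1, r2, r3 ; 0/0/4/4
#1 addi  r0, r2, 9 ; 0/0/4/4
#2 nor  r2, r2, r1 ; 0/0/65531/4
#3 bne  r2, r3, L5 ; 0/0/65531/4 ; →target
#4 andi  r2, r3, 2 ; 0/0/0/4
#5 addi  r0, r1, 3 ; 0/0/0/4
#6 andi  r1, r1, 2 ; 0/0/0/4
#7 beq  r0, r1, L10 ; 0/0/0/4 ; →target
#8 andi  r1, r1, 7 ; 0/0/0/4
#10 ori   r3, r2, 8 ; 0/0/0/8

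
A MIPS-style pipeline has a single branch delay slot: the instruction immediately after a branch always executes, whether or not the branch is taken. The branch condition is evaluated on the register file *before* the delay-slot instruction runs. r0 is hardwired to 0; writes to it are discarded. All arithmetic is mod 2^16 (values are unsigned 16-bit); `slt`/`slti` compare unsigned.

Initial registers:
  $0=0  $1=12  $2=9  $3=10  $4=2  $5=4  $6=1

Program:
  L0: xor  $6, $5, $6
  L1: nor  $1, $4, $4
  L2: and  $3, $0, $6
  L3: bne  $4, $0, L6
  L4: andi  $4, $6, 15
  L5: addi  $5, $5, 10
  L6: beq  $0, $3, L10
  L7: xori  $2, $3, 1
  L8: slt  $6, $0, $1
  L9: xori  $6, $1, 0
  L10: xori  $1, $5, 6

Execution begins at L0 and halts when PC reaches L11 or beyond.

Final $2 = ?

1

PC=0  xor  $6, $5, $6        | $0=0 $1=12 $2=9 $3=10 $4=2 $5=4 $6=5
PC=1  nor  $1, $4, $4        | $0=0 $1=65533 $2=9 $3=10 $4=2 $5=4 $6=5
PC=2  and  $3, $0, $6        | $0=0 $1=65533 $2=9 $3=0 $4=2 $5=4 $6=5
PC=3  bne  $4, $0, L6        | $0=0 $1=65533 $2=9 $3=0 $4=2 $5=4 $6=5  [TAKEN]
PC=4  andi  $4, $6, 15       | $0=0 $1=65533 $2=9 $3=0 $4=5 $5=4 $6=5
PC=6  beq  $0, $3, L10       | $0=0 $1=65533 $2=9 $3=0 $4=5 $5=4 $6=5  [TAKEN]
PC=7  xori  $2, $3, 1        | $0=0 $1=65533 $2=1 $3=0 $4=5 $5=4 $6=5
PC=10 xori  $1, $5, 6        | $0=0 $1=2 $2=1 $3=0 $4=5 $5=4 $6=5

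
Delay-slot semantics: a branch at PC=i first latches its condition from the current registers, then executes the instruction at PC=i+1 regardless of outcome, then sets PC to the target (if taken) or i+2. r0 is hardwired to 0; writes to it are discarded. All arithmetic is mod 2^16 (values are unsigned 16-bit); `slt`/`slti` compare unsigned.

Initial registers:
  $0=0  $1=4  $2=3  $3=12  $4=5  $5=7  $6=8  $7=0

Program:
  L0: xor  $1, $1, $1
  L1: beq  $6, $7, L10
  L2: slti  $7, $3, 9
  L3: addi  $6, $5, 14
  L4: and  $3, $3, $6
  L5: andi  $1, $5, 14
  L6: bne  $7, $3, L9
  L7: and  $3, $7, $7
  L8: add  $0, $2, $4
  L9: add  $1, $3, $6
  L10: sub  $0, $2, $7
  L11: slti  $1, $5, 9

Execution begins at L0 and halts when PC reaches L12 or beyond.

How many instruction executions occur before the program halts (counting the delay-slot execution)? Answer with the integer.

11

  step pc=0: xor  $1, $1, $1  regs=(0,0,3,12,5,7,8,0)
  step pc=1: beq  $6, $7, L10  cond=F  regs=(0,0,3,12,5,7,8,0)
  step pc=2: slti  $7, $3, 9  regs=(0,0,3,12,5,7,8,0)
  step pc=3: addi  $6, $5, 14  regs=(0,0,3,12,5,7,21,0)
  step pc=4: and  $3, $3, $6  regs=(0,0,3,4,5,7,21,0)
  step pc=5: andi  $1, $5, 14  regs=(0,6,3,4,5,7,21,0)
  step pc=6: bne  $7, $3, L9  cond=T  regs=(0,6,3,4,5,7,21,0)
  step pc=7: and  $3, $7, $7  regs=(0,6,3,0,5,7,21,0)
  step pc=9: add  $1, $3, $6  regs=(0,21,3,0,5,7,21,0)
  step pc=10: sub  $0, $2, $7  regs=(0,21,3,0,5,7,21,0)
  step pc=11: slti  $1, $5, 9  regs=(0,1,3,0,5,7,21,0)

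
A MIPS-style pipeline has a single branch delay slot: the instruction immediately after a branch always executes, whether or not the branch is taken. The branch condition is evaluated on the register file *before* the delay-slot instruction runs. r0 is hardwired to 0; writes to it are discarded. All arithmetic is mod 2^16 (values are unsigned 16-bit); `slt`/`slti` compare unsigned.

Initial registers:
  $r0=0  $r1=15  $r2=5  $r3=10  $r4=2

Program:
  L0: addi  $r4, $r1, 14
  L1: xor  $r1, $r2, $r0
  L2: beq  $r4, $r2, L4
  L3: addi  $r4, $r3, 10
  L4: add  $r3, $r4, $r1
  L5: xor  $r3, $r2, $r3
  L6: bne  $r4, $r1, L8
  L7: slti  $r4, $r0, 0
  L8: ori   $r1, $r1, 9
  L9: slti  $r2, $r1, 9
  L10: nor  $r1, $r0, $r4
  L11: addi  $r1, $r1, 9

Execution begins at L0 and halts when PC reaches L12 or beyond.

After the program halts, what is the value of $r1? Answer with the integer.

8

#0 addi  $r4, $r1, 14 ; 0/15/5/10/29
#1 xor  $r1, $r2, $r0 ; 0/5/5/10/29
#2 beq  $r4, $r2, L4 ; 0/5/5/10/29 ; →fallthru
#3 addi  $r4, $r3, 10 ; 0/5/5/10/20
#4 add  $r3, $r4, $r1 ; 0/5/5/25/20
#5 xor  $r3, $r2, $r3 ; 0/5/5/28/20
#6 bne  $r4, $r1, L8 ; 0/5/5/28/20 ; →target
#7 slti  $r4, $r0, 0 ; 0/5/5/28/0
#8 ori   $r1, $r1, 9 ; 0/13/5/28/0
#9 slti  $r2, $r1, 9 ; 0/13/0/28/0
#10 nor  $r1, $r0, $r4 ; 0/65535/0/28/0
#11 addi  $r1, $r1, 9 ; 0/8/0/28/0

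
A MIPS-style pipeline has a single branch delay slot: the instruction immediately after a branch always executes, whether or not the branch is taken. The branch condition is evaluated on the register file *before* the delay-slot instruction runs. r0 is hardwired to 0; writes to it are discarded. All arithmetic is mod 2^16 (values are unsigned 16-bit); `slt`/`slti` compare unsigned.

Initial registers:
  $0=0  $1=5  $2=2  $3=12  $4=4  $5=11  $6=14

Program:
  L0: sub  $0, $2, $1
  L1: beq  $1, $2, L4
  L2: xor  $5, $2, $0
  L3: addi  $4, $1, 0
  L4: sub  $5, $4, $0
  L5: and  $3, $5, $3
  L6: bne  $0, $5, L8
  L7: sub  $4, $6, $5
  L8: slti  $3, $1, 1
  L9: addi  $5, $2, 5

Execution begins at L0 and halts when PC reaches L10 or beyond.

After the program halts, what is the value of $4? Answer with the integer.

[0] sub  $0, $2, $1  →  {$0:0, $1:5, $2:2, $3:12, $4:4, $5:11, $6:14}
[1] beq  $1, $2, L4  →  {$0:0, $1:5, $2:2, $3:12, $4:4, $5:11, $6:14}  ⟨branch fallthrough⟩
[2] xor  $5, $2, $0  →  {$0:0, $1:5, $2:2, $3:12, $4:4, $5:2, $6:14}
[3] addi  $4, $1, 0  →  {$0:0, $1:5, $2:2, $3:12, $4:5, $5:2, $6:14}
[4] sub  $5, $4, $0  →  {$0:0, $1:5, $2:2, $3:12, $4:5, $5:5, $6:14}
[5] and  $3, $5, $3  →  {$0:0, $1:5, $2:2, $3:4, $4:5, $5:5, $6:14}
[6] bne  $0, $5, L8  →  {$0:0, $1:5, $2:2, $3:4, $4:5, $5:5, $6:14}  ⟨branch taken⟩
[7] sub  $4, $6, $5  →  {$0:0, $1:5, $2:2, $3:4, $4:9, $5:5, $6:14}
[8] slti  $3, $1, 1  →  {$0:0, $1:5, $2:2, $3:0, $4:9, $5:5, $6:14}
[9] addi  $5, $2, 5  →  {$0:0, $1:5, $2:2, $3:0, $4:9, $5:7, $6:14}

9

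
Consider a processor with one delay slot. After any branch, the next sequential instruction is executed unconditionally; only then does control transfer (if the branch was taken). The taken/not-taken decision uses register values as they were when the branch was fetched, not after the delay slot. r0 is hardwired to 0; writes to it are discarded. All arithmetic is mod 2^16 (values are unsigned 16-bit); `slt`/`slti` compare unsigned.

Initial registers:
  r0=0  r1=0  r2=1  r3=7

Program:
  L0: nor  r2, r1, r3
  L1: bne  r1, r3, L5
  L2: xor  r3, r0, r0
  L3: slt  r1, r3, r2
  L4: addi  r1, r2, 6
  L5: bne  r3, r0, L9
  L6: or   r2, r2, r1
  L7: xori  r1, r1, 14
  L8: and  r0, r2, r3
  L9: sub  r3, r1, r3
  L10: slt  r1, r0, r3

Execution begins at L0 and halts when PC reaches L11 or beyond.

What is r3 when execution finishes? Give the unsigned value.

14

PC=0  nor  r2, r1, r3        | r0=0 r1=0 r2=65528 r3=7
PC=1  bne  r1, r3, L5        | r0=0 r1=0 r2=65528 r3=7  [TAKEN]
PC=2  xor  r3, r0, r0        | r0=0 r1=0 r2=65528 r3=0
PC=5  bne  r3, r0, L9        | r0=0 r1=0 r2=65528 r3=0  [not taken]
PC=6  or   r2, r2, r1        | r0=0 r1=0 r2=65528 r3=0
PC=7  xori  r1, r1, 14       | r0=0 r1=14 r2=65528 r3=0
PC=8  and  r0, r2, r3        | r0=0 r1=14 r2=65528 r3=0
PC=9  sub  r3, r1, r3        | r0=0 r1=14 r2=65528 r3=14
PC=10 slt  r1, r0, r3        | r0=0 r1=1 r2=65528 r3=14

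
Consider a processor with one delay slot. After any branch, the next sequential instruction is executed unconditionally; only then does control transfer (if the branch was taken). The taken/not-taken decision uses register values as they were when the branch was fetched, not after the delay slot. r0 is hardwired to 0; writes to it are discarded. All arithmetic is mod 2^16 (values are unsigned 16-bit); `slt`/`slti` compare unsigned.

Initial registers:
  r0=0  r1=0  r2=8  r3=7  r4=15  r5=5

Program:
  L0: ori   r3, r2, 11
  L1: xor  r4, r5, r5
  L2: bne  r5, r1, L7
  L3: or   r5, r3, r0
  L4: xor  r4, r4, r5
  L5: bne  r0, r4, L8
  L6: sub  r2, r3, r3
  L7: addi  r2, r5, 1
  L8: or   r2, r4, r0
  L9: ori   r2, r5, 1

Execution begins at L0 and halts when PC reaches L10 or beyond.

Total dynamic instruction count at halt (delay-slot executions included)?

PC=0  ori   r3, r2, 11       | r0=0 r1=0 r2=8 r3=11 r4=15 r5=5
PC=1  xor  r4, r5, r5        | r0=0 r1=0 r2=8 r3=11 r4=0 r5=5
PC=2  bne  r5, r1, L7        | r0=0 r1=0 r2=8 r3=11 r4=0 r5=5  [TAKEN]
PC=3  or   r5, r3, r0        | r0=0 r1=0 r2=8 r3=11 r4=0 r5=11
PC=7  addi  r2, r5, 1        | r0=0 r1=0 r2=12 r3=11 r4=0 r5=11
PC=8  or   r2, r4, r0        | r0=0 r1=0 r2=0 r3=11 r4=0 r5=11
PC=9  ori   r2, r5, 1        | r0=0 r1=0 r2=11 r3=11 r4=0 r5=11

7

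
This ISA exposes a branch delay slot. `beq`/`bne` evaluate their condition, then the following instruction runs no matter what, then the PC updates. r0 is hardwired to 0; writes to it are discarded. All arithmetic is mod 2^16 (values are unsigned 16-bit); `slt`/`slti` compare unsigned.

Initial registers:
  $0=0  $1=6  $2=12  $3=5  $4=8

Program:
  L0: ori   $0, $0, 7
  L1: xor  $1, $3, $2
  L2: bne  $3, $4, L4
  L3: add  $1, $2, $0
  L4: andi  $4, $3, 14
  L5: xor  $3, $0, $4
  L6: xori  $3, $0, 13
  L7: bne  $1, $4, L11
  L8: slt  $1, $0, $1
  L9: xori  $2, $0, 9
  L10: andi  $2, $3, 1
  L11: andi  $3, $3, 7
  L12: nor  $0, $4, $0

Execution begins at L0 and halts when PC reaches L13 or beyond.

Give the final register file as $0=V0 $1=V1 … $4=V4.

[0] ori   $0, $0, 7  →  {$0:0, $1:6, $2:12, $3:5, $4:8}
[1] xor  $1, $3, $2  →  {$0:0, $1:9, $2:12, $3:5, $4:8}
[2] bne  $3, $4, L4  →  {$0:0, $1:9, $2:12, $3:5, $4:8}  ⟨branch taken⟩
[3] add  $1, $2, $0  →  {$0:0, $1:12, $2:12, $3:5, $4:8}
[4] andi  $4, $3, 14  →  {$0:0, $1:12, $2:12, $3:5, $4:4}
[5] xor  $3, $0, $4  →  {$0:0, $1:12, $2:12, $3:4, $4:4}
[6] xori  $3, $0, 13  →  {$0:0, $1:12, $2:12, $3:13, $4:4}
[7] bne  $1, $4, L11  →  {$0:0, $1:12, $2:12, $3:13, $4:4}  ⟨branch taken⟩
[8] slt  $1, $0, $1  →  {$0:0, $1:1, $2:12, $3:13, $4:4}
[11] andi  $3, $3, 7  →  {$0:0, $1:1, $2:12, $3:5, $4:4}
[12] nor  $0, $4, $0  →  {$0:0, $1:1, $2:12, $3:5, $4:4}

$0=0 $1=1 $2=12 $3=5 $4=4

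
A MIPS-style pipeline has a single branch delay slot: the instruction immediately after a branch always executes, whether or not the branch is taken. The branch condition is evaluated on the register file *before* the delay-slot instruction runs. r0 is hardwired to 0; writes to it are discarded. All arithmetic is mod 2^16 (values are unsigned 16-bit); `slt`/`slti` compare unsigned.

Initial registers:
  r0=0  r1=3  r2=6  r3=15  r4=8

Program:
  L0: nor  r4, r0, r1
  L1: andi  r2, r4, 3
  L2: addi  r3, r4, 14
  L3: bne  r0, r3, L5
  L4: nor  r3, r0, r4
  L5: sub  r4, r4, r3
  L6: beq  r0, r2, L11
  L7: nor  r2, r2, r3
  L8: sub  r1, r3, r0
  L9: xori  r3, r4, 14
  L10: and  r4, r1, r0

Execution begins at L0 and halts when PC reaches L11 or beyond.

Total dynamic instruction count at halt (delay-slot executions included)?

[0] nor  r4, r0, r1  →  {r0:0, r1:3, r2:6, r3:15, r4:65532}
[1] andi  r2, r4, 3  →  {r0:0, r1:3, r2:0, r3:15, r4:65532}
[2] addi  r3, r4, 14  →  {r0:0, r1:3, r2:0, r3:10, r4:65532}
[3] bne  r0, r3, L5  →  {r0:0, r1:3, r2:0, r3:10, r4:65532}  ⟨branch taken⟩
[4] nor  r3, r0, r4  →  {r0:0, r1:3, r2:0, r3:3, r4:65532}
[5] sub  r4, r4, r3  →  {r0:0, r1:3, r2:0, r3:3, r4:65529}
[6] beq  r0, r2, L11  →  {r0:0, r1:3, r2:0, r3:3, r4:65529}  ⟨branch taken⟩
[7] nor  r2, r2, r3  →  {r0:0, r1:3, r2:65532, r3:3, r4:65529}

8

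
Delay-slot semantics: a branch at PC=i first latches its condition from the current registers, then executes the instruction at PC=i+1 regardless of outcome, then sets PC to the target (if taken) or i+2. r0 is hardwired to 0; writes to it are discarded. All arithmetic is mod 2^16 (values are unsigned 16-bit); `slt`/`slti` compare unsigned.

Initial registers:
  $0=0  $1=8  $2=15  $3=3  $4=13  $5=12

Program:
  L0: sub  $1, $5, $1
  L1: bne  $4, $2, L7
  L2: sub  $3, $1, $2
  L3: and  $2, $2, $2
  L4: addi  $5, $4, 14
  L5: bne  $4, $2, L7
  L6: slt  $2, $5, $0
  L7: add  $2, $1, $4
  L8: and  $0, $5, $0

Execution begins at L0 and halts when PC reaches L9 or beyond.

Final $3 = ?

PC=0  sub  $1, $5, $1        | $0=0 $1=4 $2=15 $3=3 $4=13 $5=12
PC=1  bne  $4, $2, L7        | $0=0 $1=4 $2=15 $3=3 $4=13 $5=12  [TAKEN]
PC=2  sub  $3, $1, $2        | $0=0 $1=4 $2=15 $3=65525 $4=13 $5=12
PC=7  add  $2, $1, $4        | $0=0 $1=4 $2=17 $3=65525 $4=13 $5=12
PC=8  and  $0, $5, $0        | $0=0 $1=4 $2=17 $3=65525 $4=13 $5=12

65525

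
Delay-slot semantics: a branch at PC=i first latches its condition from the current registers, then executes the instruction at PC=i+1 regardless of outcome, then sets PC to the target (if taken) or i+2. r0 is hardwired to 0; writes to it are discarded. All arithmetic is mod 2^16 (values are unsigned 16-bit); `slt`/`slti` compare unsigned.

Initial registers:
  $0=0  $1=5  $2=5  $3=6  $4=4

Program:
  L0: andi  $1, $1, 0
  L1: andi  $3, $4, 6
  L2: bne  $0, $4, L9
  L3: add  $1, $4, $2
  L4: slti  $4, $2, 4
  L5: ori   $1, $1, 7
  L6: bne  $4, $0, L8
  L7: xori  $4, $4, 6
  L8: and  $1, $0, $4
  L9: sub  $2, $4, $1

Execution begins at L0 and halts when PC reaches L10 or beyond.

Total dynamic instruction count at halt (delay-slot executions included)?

PC=0  andi  $1, $1, 0        | $0=0 $1=0 $2=5 $3=6 $4=4
PC=1  andi  $3, $4, 6        | $0=0 $1=0 $2=5 $3=4 $4=4
PC=2  bne  $0, $4, L9        | $0=0 $1=0 $2=5 $3=4 $4=4  [TAKEN]
PC=3  add  $1, $4, $2        | $0=0 $1=9 $2=5 $3=4 $4=4
PC=9  sub  $2, $4, $1        | $0=0 $1=9 $2=65531 $3=4 $4=4

5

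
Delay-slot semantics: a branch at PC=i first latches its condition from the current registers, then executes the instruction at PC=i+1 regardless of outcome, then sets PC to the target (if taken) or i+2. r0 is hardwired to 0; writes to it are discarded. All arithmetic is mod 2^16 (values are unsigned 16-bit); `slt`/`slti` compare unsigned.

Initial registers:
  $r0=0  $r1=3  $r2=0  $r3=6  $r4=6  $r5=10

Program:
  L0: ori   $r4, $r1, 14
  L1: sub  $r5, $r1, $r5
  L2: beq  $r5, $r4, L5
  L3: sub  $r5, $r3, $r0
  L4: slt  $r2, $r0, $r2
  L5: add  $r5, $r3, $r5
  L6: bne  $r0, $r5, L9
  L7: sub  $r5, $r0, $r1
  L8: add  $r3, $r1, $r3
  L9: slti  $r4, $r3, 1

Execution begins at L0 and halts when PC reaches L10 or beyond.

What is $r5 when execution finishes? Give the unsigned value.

65533

  step pc=0: ori   $r4, $r1, 14  regs=(0,3,0,6,15,10)
  step pc=1: sub  $r5, $r1, $r5  regs=(0,3,0,6,15,65529)
  step pc=2: beq  $r5, $r4, L5  cond=F  regs=(0,3,0,6,15,65529)
  step pc=3: sub  $r5, $r3, $r0  regs=(0,3,0,6,15,6)
  step pc=4: slt  $r2, $r0, $r2  regs=(0,3,0,6,15,6)
  step pc=5: add  $r5, $r3, $r5  regs=(0,3,0,6,15,12)
  step pc=6: bne  $r0, $r5, L9  cond=T  regs=(0,3,0,6,15,12)
  step pc=7: sub  $r5, $r0, $r1  regs=(0,3,0,6,15,65533)
  step pc=9: slti  $r4, $r3, 1  regs=(0,3,0,6,0,65533)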